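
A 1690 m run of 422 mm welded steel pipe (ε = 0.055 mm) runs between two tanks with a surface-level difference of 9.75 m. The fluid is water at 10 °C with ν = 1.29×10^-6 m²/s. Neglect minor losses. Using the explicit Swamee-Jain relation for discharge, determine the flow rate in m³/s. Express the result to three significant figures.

Swamee-Jain (Type II): Q = -0.965·√(gD⁵h_f/L)·ln[ε/(3.7D) + √(3.17ν²L/(gD³h_f))]
√(gD⁵h_f/L) = √(9.81·0.422⁵·9.75/1690) = 0.02752
ε/(3.7D) = 3.52×10^-5; √(3.17ν²L/(gD³h_f)) = 3.52×10^-5
Q = -0.965·0.02752·ln(7.044×10^-5) = 0.2539 m³/s
Check: V = 1.82 m/s, Re = 5.94×10^5, f = 0.01456, h_f = 9.79 m ≈ 9.75 m ✓

Q ≈ 0.254 m³/s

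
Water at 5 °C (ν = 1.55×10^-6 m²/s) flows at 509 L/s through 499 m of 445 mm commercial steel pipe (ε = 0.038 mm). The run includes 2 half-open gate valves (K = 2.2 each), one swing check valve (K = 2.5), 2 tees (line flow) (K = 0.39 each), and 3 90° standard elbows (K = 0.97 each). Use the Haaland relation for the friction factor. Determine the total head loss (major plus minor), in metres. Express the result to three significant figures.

H_L ≈ 13.8 m

V = 4Q/(πD²) = 3.273 m/s; V²/2g = 0.5459 m
Re = 9.40×10^5, ε/D = 8.54×10^-5 → f = 0.01318 (Haaland)
Major: h_f = f(L/D)·V²/2g = 0.01318·1121·0.5459 = 8.067 m
Minor: ΣK = 10.6; h_m = ΣK·V²/2g = 5.781 m
Total H_L = 8.067 + 5.781 = 13.85 m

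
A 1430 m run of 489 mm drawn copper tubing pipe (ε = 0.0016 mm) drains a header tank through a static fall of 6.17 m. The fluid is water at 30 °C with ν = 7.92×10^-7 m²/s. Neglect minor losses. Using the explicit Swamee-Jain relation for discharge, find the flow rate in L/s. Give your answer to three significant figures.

Swamee-Jain (Type II): Q = -0.965·√(gD⁵h_f/L)·ln[ε/(3.7D) + √(3.17ν²L/(gD³h_f))]
√(gD⁵h_f/L) = √(9.81·0.489⁵·6.17/1430) = 0.03440
ε/(3.7D) = 8.84×10^-7; √(3.17ν²L/(gD³h_f)) = 2.00×10^-5
Q = -0.965·0.03440·ln(2.093×10^-5) = 0.3577 m³/s
Check: V = 1.90 m/s, Re = 1.18×10^6, f = 0.01139, h_f = 6.16 m ≈ 6.17 m ✓

Q ≈ 358 L/s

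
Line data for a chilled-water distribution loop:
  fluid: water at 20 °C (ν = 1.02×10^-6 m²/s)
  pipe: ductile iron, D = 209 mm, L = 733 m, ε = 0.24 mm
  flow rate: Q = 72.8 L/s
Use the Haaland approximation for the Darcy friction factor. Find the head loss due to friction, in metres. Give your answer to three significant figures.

V = 4Q/(πD²) = 4·0.0728/(π·0.209²) = 2.122 m/s
Re = VD/ν = 2.122·0.209/1.02×10^-6 = 4.35×10^5 → turbulent
ε/D = 0.24/209 = 0.00115
Haaland: f = 0.02090
h_f = f(L/D)V²/(2g) = 0.02090·(733/0.209)·2.122²/(2·9.81) = 16.82 m

h_f ≈ 16.8 m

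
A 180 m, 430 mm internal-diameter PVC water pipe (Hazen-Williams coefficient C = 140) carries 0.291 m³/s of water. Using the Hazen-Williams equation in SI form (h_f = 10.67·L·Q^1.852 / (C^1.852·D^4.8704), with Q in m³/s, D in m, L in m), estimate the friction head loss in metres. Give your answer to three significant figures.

h_f ≈ 1.26 m

h_f = 10.67·180·0.291^1.852 / (140^1.852·0.430^4.8704) = 1.262 m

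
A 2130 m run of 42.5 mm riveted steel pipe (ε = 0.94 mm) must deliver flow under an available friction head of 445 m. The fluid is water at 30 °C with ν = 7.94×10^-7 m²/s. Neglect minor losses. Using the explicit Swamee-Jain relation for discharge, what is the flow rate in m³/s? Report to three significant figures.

Q ≈ 0.00262 m³/s

Swamee-Jain (Type II): Q = -0.965·√(gD⁵h_f/L)·ln[ε/(3.7D) + √(3.17ν²L/(gD³h_f))]
√(gD⁵h_f/L) = √(9.81·0.0425⁵·445/2130) = 5.331×10^-4
ε/(3.7D) = 0.00598; √(3.17ν²L/(gD³h_f)) = 1.13×10^-4
Q = -0.965·5.331×10^-4·ln(0.006090) = 0.002624 m³/s
Check: V = 1.85 m/s, Re = 9.90×10^4, f = 0.05117, h_f = 447 m ≈ 445 m ✓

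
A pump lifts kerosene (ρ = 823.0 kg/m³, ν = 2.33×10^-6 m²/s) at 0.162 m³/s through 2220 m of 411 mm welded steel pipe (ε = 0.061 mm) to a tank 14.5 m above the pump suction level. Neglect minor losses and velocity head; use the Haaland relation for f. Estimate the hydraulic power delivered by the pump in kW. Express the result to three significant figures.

V = 4Q/(πD²) = 1.221 m/s; Re = 2.15×10^5; ε/D = 1.48×10^-4; f = 0.01635
h_f = f(L/D)V²/2g = 6.711 m
Total head H = z + h_f = 14.5 + 6.711 = 21.21 m
P_hyd = ρgQH = 823.0·9.81·0.162·21.21 = 27.74 kW

P_hyd ≈ 27.7 kW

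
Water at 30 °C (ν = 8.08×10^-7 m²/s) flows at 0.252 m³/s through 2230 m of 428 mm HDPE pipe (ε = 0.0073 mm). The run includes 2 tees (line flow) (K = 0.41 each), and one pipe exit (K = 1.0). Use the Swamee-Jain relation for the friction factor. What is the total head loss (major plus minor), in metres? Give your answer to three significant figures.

H_L ≈ 10.2 m

V = 4Q/(πD²) = 1.752 m/s; V²/2g = 0.1564 m
Re = 9.28×10^5, ε/D = 1.71×10^-5 → f = 0.01215 (Swamee-Jain)
Major: h_f = f(L/D)·V²/2g = 0.01215·5210·0.1564 = 9.896 m
Minor: ΣK = 1.82; h_m = ΣK·V²/2g = 0.2846 m
Total H_L = 9.896 + 0.2846 = 10.18 m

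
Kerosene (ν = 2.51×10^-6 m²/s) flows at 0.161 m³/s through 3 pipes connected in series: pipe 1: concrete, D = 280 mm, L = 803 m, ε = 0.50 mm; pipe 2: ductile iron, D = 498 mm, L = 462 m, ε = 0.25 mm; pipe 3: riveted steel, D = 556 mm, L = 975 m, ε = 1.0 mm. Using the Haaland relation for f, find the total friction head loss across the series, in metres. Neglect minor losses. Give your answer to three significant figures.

Pipe 1: V = 2.615 m/s, Re = 2.92×10^5, ε/D = 0.00179, f = 0.02337, h_1 = f(L/D)V²/2g = 23.35 m
Pipe 2: V = 0.8266 m/s, Re = 1.64×10^5, ε/D = 5.02×10^-4, f = 0.01899, h_2 = f(L/D)V²/2g = 0.6135 m
Pipe 3: V = 0.6631 m/s, Re = 1.47×10^5, ε/D = 0.00180, f = 0.02395, h_3 = f(L/D)V²/2g = 0.9411 m
Series → Q common, losses add: H = Σh = 24.90 m

H ≈ 24.9 m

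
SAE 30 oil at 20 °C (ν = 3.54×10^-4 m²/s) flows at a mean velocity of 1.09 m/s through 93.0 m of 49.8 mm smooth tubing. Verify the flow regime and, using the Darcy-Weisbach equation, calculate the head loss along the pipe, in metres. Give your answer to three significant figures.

h_f ≈ 47.2 m

Re = VD/ν = 1.09·0.04980/3.54×10^-4 = 153 → laminar (Re < 2300)
f = 64/Re = 0.4174
h_f = f(L/D)V²/(2g) = 0.4174·(93.0/0.04980)·1.09²/(2·9.81) = 47.20 m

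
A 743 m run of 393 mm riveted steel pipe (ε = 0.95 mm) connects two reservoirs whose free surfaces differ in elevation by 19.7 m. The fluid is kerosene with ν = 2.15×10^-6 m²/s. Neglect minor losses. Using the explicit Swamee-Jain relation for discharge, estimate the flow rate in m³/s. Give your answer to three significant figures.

Swamee-Jain (Type II): Q = -0.965·√(gD⁵h_f/L)·ln[ε/(3.7D) + √(3.17ν²L/(gD³h_f))]
√(gD⁵h_f/L) = √(9.81·0.393⁵·19.7/743) = 0.04938
ε/(3.7D) = 6.53×10^-4; √(3.17ν²L/(gD³h_f)) = 3.05×10^-5
Q = -0.965·0.04938·ln(6.838×10^-4) = 0.3473 m³/s
Check: V = 2.86 m/s, Re = 5.23×10^5, f = 0.02506, h_f = 19.8 m ≈ 19.7 m ✓

Q ≈ 0.347 m³/s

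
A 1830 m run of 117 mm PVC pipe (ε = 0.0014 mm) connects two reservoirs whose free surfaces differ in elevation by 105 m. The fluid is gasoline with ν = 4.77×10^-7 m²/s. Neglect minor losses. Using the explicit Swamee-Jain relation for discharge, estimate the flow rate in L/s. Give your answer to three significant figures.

Q ≈ 35.1 L/s

Swamee-Jain (Type II): Q = -0.965·√(gD⁵h_f/L)·ln[ε/(3.7D) + √(3.17ν²L/(gD³h_f))]
√(gD⁵h_f/L) = √(9.81·0.117⁵·105/1830) = 0.003513
ε/(3.7D) = 3.23×10^-6; √(3.17ν²L/(gD³h_f)) = 2.83×10^-5
Q = -0.965·0.003513·ln(3.152×10^-5) = 0.03514 m³/s
Check: V = 3.27 m/s, Re = 8.02×10^5, f = 0.01231, h_f = 105 m ≈ 105 m ✓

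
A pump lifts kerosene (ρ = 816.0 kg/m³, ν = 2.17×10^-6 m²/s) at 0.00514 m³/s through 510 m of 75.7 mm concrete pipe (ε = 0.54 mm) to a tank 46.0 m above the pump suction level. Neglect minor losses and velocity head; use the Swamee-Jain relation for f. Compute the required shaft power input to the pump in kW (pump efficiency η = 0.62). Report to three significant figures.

V = 4Q/(πD²) = 1.142 m/s; Re = 3.98×10^4; ε/D = 0.00713; f = 0.03614
h_f = f(L/D)V²/2g = 16.19 m
Total head H = z + h_f = 46.0 + 16.19 = 62.19 m
P_hyd = ρgQH = 816.0·9.81·0.00514·62.19 = 2.559 kW
P_shaft = P_hyd/η = 2.559/0.62 = 4.127 kW

P_shaft ≈ 4.13 kW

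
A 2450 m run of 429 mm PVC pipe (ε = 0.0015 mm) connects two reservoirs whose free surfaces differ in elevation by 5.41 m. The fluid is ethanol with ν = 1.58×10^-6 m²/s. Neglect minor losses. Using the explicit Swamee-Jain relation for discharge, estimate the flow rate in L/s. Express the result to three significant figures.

Q ≈ 164 L/s

Swamee-Jain (Type II): Q = -0.965·√(gD⁵h_f/L)·ln[ε/(3.7D) + √(3.17ν²L/(gD³h_f))]
√(gD⁵h_f/L) = √(9.81·0.429⁵·5.41/2450) = 0.01774
ε/(3.7D) = 9.45×10^-7; √(3.17ν²L/(gD³h_f)) = 6.80×10^-5
Q = -0.965·0.01774·ln(6.897×10^-5) = 0.1640 m³/s
Check: V = 1.13 m/s, Re = 3.08×10^5, f = 0.01434, h_f = 5.38 m ≈ 5.41 m ✓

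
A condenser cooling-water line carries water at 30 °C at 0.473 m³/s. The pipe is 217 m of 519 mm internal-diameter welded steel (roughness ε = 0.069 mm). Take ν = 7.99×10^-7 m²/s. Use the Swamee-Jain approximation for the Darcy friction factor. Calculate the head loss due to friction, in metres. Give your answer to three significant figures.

h_f ≈ 1.45 m

V = 4Q/(πD²) = 4·0.473/(π·0.519²) = 2.236 m/s
Re = VD/ν = 2.236·0.519/7.99×10^-7 = 1.45×10^6 → turbulent
ε/D = 0.069/519 = 1.33×10^-4
Swamee-Jain: f = 0.01364
h_f = f(L/D)V²/(2g) = 0.01364·(217/0.519)·2.236²/(2·9.81) = 1.453 m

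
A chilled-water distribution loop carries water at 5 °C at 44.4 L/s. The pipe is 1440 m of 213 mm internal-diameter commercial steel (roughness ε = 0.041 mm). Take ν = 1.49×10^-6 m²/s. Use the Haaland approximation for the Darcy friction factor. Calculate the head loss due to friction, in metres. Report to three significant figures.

h_f ≈ 9.14 m

V = 4Q/(πD²) = 4·0.0444/(π·0.213²) = 1.246 m/s
Re = VD/ν = 1.246·0.213/1.49×10^-6 = 1.78×10^5 → turbulent
ε/D = 0.041/213 = 1.92×10^-4
Haaland: f = 0.01709
h_f = f(L/D)V²/(2g) = 0.01709·(1440/0.213)·1.246²/(2·9.81) = 9.144 m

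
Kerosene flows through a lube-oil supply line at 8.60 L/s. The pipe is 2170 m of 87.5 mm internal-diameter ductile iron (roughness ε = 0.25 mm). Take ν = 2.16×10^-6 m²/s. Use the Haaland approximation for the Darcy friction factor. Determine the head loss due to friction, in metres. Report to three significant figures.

V = 4Q/(πD²) = 4·0.00860/(π·0.0875²) = 1.430 m/s
Re = VD/ν = 1.430·0.0875/2.16×10^-6 = 5.79×10^4 → turbulent
ε/D = 0.25/87.5 = 0.00286
Haaland: f = 0.02787
h_f = f(L/D)V²/(2g) = 0.02787·(2170/0.0875)·1.430²/(2·9.81) = 72.06 m

h_f ≈ 72.1 m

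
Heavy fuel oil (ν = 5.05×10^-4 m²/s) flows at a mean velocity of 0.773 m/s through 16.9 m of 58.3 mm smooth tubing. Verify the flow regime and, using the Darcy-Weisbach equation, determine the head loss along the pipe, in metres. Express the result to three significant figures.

Re = VD/ν = 0.773·0.05830/5.05×10^-4 = 89.2 → laminar (Re < 2300)
f = 64/Re = 0.7172
h_f = f(L/D)V²/(2g) = 0.7172·(16.9/0.05830)·0.773²/(2·9.81) = 6.331 m

h_f ≈ 6.33 m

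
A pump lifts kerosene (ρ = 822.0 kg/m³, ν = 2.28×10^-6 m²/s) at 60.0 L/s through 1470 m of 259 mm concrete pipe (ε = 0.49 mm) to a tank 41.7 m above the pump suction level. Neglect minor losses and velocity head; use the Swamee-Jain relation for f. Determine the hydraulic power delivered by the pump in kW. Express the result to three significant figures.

V = 4Q/(πD²) = 1.139 m/s; Re = 1.29×10^5; ε/D = 0.00189; f = 0.02467
h_f = f(L/D)V²/2g = 9.255 m
Total head H = z + h_f = 41.7 + 9.255 = 50.95 m
P_hyd = ρgQH = 822.0·9.81·0.0600·50.95 = 24.65 kW

P_hyd ≈ 24.7 kW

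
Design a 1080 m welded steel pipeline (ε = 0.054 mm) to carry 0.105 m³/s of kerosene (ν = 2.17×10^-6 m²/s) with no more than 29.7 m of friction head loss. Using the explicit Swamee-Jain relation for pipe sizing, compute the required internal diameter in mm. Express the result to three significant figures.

Swamee-Jain (Type III): D = 0.66·[ε^1.25·(LQ²/(gh_f))^4.75 + ν·Q^9.4·(L/(gh_f))^5.2]^0.04
LQ²/(gh_f) = 0.04087; L/(gh_f) = 3.707
Term 1 = ε^1.25·(…)^4.75 = 1.17×10^-12; Term 2 = ν·Q^9.4·(…)^5.2 = 1.24×10^-12
D = 0.66·(1.17×10^-12 + 1.24×10^-12)^0.04 = 0.2264 m = 226 mm
Check: V = 2.61 m/s, Re = 2.72×10^5, f = 0.01678, h_f = 27.8 m ≈ 29.7 m ✓

D ≈ 226 mm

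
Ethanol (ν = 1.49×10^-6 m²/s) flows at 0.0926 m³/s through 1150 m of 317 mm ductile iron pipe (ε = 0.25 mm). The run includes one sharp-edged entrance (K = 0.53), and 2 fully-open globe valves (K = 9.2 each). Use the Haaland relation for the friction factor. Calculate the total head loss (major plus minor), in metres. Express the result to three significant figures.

V = 4Q/(πD²) = 1.173 m/s; V²/2g = 0.07016 m
Re = 2.50×10^5, ε/D = 7.89×10^-4 → f = 0.01976 (Haaland)
Major: h_f = f(L/D)·V²/2g = 0.01976·3628·0.07016 = 5.031 m
Minor: ΣK = 18.9; h_m = ΣK·V²/2g = 1.328 m
Total H_L = 5.031 + 1.328 = 6.359 m

H_L ≈ 6.36 m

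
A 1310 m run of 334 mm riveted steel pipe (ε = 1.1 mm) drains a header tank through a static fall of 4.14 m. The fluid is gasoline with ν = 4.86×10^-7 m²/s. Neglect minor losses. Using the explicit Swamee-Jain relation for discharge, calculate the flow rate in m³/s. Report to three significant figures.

Q ≈ 0.0766 m³/s

Swamee-Jain (Type II): Q = -0.965·√(gD⁵h_f/L)·ln[ε/(3.7D) + √(3.17ν²L/(gD³h_f))]
√(gD⁵h_f/L) = √(9.81·0.334⁵·4.14/1310) = 0.01135
ε/(3.7D) = 8.90×10^-4; √(3.17ν²L/(gD³h_f)) = 2.55×10^-5
Q = -0.965·0.01135·ln(9.156×10^-4) = 0.07664 m³/s
Check: V = 0.875 m/s, Re = 6.01×10^5, f = 0.02717, h_f = 4.16 m ≈ 4.14 m ✓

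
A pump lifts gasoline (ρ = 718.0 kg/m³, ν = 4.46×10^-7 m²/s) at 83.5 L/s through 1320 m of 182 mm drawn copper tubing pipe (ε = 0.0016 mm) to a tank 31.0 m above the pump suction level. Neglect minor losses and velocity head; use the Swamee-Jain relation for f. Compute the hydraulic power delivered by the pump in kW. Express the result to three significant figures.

V = 4Q/(πD²) = 3.210 m/s; Re = 1.31×10^6; ε/D = 8.79×10^-6; f = 0.01135
h_f = f(L/D)V²/2g = 43.24 m
Total head H = z + h_f = 31.0 + 43.24 = 74.24 m
P_hyd = ρgQH = 718.0·9.81·0.0835·74.24 = 43.66 kW

P_hyd ≈ 43.7 kW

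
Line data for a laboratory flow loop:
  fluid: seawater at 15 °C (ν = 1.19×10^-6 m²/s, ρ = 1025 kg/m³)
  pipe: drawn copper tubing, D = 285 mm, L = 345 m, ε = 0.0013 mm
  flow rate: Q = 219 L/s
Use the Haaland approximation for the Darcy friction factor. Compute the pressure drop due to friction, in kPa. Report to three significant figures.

Δp ≈ 88.1 kPa

V = 4Q/(πD²) = 4·0.219/(π·0.285²) = 3.433 m/s
Re = VD/ν = 3.433·0.285/1.19×10^-6 = 8.22×10^5 → turbulent
ε/D = 0.0013/285 = 4.56×10^-6
Haaland: f = 0.01204
h_f = f(L/D)V²/(2g) = 0.01204·(345/0.285)·3.433²/(2·9.81) = 8.758 m
Δp = ρg·h_f = 1025·9.81·8.758 = 88.06 kPa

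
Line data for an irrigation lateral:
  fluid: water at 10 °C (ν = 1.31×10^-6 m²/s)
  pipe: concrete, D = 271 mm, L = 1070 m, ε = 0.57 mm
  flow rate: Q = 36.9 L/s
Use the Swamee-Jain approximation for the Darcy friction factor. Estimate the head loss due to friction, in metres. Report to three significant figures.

h_f ≈ 2.08 m

V = 4Q/(πD²) = 4·0.0369/(π·0.271²) = 0.6397 m/s
Re = VD/ν = 0.6397·0.271/1.31×10^-6 = 1.32×10^5 → turbulent
ε/D = 0.57/271 = 0.00210
Swamee-Jain: f = 0.02521
h_f = f(L/D)V²/(2g) = 0.02521·(1070/0.271)·0.6397²/(2·9.81) = 2.076 m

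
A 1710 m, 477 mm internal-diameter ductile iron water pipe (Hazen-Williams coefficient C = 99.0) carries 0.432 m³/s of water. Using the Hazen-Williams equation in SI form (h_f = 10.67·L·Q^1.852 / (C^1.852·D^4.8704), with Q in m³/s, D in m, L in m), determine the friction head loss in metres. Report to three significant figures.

h_f = 10.67·1710·0.432^1.852 / (99.0^1.852·0.477^4.8704) = 28.57 m

h_f ≈ 28.6 m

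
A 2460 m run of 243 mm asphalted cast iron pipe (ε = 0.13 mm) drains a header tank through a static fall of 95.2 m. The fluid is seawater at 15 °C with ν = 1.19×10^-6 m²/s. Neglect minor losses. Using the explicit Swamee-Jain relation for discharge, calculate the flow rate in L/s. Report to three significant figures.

Swamee-Jain (Type II): Q = -0.965·√(gD⁵h_f/L)·ln[ε/(3.7D) + √(3.17ν²L/(gD³h_f))]
√(gD⁵h_f/L) = √(9.81·0.243⁵·95.2/2460) = 0.01793
ε/(3.7D) = 1.45×10^-4; √(3.17ν²L/(gD³h_f)) = 2.87×10^-5
Q = -0.965·0.01793·ln(1.733×10^-4) = 0.1499 m³/s
Check: V = 3.23 m/s, Re = 6.60×10^5, f = 0.01778, h_f = 95.8 m ≈ 95.2 m ✓

Q ≈ 150 L/s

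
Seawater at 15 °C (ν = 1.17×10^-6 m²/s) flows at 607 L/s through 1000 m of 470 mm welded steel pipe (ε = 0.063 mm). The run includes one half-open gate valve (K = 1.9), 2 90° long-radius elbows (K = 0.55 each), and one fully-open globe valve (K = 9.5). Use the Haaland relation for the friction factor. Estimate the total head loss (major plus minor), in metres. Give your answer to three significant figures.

H_L ≈ 25.7 m

V = 4Q/(πD²) = 3.499 m/s; V²/2g = 0.6239 m
Re = 1.41×10^6, ε/D = 1.34×10^-4 → f = 0.01352 (Haaland)
Major: h_f = f(L/D)·V²/2g = 0.01352·2128·0.6239 = 17.95 m
Minor: ΣK = 12.5; h_m = ΣK·V²/2g = 7.799 m
Total H_L = 17.95 + 7.799 = 25.74 m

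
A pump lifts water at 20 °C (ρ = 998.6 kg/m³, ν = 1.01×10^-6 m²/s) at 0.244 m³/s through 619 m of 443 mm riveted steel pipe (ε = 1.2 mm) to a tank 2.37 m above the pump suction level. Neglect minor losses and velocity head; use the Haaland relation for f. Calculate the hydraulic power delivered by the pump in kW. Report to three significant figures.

P_hyd ≈ 16.6 kW

V = 4Q/(πD²) = 1.583 m/s; Re = 6.94×10^5; ε/D = 0.00271; f = 0.02567
h_f = f(L/D)V²/2g = 4.581 m
Total head H = z + h_f = 2.37 + 4.581 = 6.951 m
P_hyd = ρgQH = 998.6·9.81·0.244·6.951 = 16.62 kW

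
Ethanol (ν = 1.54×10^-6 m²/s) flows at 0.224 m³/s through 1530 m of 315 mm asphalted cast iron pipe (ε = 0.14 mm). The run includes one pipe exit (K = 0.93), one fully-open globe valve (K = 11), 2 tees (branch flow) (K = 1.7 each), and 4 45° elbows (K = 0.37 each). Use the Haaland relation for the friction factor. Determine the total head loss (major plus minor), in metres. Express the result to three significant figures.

V = 4Q/(πD²) = 2.874 m/s; V²/2g = 0.4211 m
Re = 5.88×10^5, ε/D = 4.44×10^-4 → f = 0.01709 (Haaland)
Major: h_f = f(L/D)·V²/2g = 0.01709·4857·0.4211 = 34.95 m
Minor: ΣK = 16.8; h_m = ΣK·V²/2g = 7.079 m
Total H_L = 34.95 + 7.079 = 42.03 m

H_L ≈ 42.0 m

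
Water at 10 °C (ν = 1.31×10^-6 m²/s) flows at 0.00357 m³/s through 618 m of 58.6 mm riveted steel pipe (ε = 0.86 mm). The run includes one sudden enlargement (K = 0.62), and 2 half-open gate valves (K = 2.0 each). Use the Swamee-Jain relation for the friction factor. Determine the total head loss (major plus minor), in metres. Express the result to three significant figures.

V = 4Q/(πD²) = 1.324 m/s; V²/2g = 0.08930 m
Re = 5.92×10^4, ε/D = 0.0147 → f = 0.04448 (Swamee-Jain)
Major: h_f = f(L/D)·V²/2g = 0.04448·10546·0.08930 = 41.89 m
Minor: ΣK = 4.62; h_m = ΣK·V²/2g = 0.4126 m
Total H_L = 41.89 + 0.4126 = 42.30 m

H_L ≈ 42.3 m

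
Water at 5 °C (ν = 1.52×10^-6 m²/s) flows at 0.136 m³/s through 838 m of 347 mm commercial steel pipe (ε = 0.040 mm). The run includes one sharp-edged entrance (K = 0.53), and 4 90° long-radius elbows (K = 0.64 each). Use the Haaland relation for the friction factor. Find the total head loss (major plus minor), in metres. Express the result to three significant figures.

V = 4Q/(πD²) = 1.438 m/s; V²/2g = 0.1054 m
Re = 3.28×10^5, ε/D = 1.15×10^-4 → f = 0.01518 (Haaland)
Major: h_f = f(L/D)·V²/2g = 0.01518·2415·0.1054 = 3.864 m
Minor: ΣK = 3.09; h_m = ΣK·V²/2g = 0.3257 m
Total H_L = 3.864 + 0.3257 = 4.190 m

H_L ≈ 4.19 m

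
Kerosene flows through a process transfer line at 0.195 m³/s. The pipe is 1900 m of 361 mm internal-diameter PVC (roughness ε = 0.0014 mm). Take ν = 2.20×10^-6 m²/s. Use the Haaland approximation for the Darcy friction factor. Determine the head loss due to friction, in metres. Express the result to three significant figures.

V = 4Q/(πD²) = 4·0.195/(π·0.361²) = 1.905 m/s
Re = VD/ν = 1.905·0.361/2.20×10^-6 = 3.13×10^5 → turbulent
ε/D = 0.0014/361 = 3.88×10^-6
Haaland: f = 0.01426
h_f = f(L/D)V²/(2g) = 0.01426·(1900/0.361)·1.905²/(2·9.81) = 13.89 m

h_f ≈ 13.9 m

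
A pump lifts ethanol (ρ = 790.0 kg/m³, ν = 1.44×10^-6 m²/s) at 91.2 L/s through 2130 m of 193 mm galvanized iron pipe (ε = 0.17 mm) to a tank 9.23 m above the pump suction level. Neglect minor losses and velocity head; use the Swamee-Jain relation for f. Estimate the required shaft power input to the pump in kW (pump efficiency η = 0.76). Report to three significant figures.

P_shaft ≈ 110 kW

V = 4Q/(πD²) = 3.117 m/s; Re = 4.18×10^5; ε/D = 8.81×10^-4; f = 0.01995
h_f = f(L/D)V²/2g = 109.0 m
Total head H = z + h_f = 9.23 + 109.0 = 118.3 m
P_hyd = ρgQH = 790.0·9.81·0.0912·118.3 = 83.59 kW
P_shaft = P_hyd/η = 83.59/0.76 = 110.0 kW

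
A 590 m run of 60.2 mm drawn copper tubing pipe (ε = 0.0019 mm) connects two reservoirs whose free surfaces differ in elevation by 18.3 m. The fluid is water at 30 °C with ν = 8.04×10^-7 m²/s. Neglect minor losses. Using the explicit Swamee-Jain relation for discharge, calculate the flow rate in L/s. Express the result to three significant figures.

Swamee-Jain (Type II): Q = -0.965·√(gD⁵h_f/L)·ln[ε/(3.7D) + √(3.17ν²L/(gD³h_f))]
√(gD⁵h_f/L) = √(9.81·0.0602⁵·18.3/590) = 4.905×10^-4
ε/(3.7D) = 8.53×10^-6; √(3.17ν²L/(gD³h_f)) = 1.76×10^-4
Q = -0.965·4.905×10^-4·ln(1.842×10^-4) = 0.004070 m³/s
Check: V = 1.43 m/s, Re = 1.07×10^5, f = 0.01781, h_f = 18.2 m ≈ 18.3 m ✓

Q ≈ 4.07 L/s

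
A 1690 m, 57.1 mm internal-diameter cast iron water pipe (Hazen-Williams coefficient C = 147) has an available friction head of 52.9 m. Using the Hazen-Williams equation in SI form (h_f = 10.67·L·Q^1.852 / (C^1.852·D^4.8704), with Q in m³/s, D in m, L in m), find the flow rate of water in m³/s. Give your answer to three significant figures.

Rearranging: Q = [h_f·C^1.852·D^4.8704 / (10.67·L)]^(1/1.852)
Q = [52.9·147^1.852·0.0571^4.8704 / (10.67·1690)]^0.540 = 0.003389 m³/s

Q ≈ 0.00339 m³/s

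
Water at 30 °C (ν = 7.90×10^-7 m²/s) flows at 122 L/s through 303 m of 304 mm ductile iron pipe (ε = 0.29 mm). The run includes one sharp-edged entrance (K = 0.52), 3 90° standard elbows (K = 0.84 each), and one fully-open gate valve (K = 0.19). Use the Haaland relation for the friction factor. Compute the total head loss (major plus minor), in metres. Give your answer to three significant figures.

V = 4Q/(πD²) = 1.681 m/s; V²/2g = 0.1440 m
Re = 6.47×10^5, ε/D = 9.54×10^-4 → f = 0.01987 (Haaland)
Major: h_f = f(L/D)·V²/2g = 0.01987·996.7·0.1440 = 2.852 m
Minor: ΣK = 3.23; h_m = ΣK·V²/2g = 0.4651 m
Total H_L = 2.852 + 0.4651 = 3.317 m

H_L ≈ 3.32 m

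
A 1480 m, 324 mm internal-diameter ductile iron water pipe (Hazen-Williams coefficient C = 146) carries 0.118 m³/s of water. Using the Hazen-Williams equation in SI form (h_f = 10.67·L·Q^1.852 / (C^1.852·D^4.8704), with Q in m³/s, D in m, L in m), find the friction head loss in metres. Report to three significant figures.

h_f ≈ 7.16 m

h_f = 10.67·1480·0.118^1.852 / (146^1.852·0.324^4.8704) = 7.162 m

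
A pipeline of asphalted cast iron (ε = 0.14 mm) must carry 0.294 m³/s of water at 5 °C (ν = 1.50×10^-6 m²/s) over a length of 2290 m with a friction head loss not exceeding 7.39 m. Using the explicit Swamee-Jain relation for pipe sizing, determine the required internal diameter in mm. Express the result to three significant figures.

Swamee-Jain (Type III): D = 0.66·[ε^1.25·(LQ²/(gh_f))^4.75 + ν·Q^9.4·(L/(gh_f))^5.2]^0.04
LQ²/(gh_f) = 2.730; L/(gh_f) = 31.59
Term 1 = ε^1.25·(…)^4.75 = 0.00180; Term 2 = ν·Q^9.4·(…)^5.2 = 9.46×10^-4
D = 0.66·(0.00180 + 9.46×10^-4)^0.04 = 0.5213 m = 521 mm
Check: V = 1.38 m/s, Re = 4.79×10^5, f = 0.01617, h_f = 6.87 m ≈ 7.39 m ✓

D ≈ 521 mm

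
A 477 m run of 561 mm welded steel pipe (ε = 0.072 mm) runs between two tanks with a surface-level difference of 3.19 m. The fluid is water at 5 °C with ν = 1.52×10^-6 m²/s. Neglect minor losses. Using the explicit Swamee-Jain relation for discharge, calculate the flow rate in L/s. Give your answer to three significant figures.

Q ≈ 567 L/s

Swamee-Jain (Type II): Q = -0.965·√(gD⁵h_f/L)·ln[ε/(3.7D) + √(3.17ν²L/(gD³h_f))]
√(gD⁵h_f/L) = √(9.81·0.561⁵·3.19/477) = 0.06038
ε/(3.7D) = 3.47×10^-5; √(3.17ν²L/(gD³h_f)) = 2.51×10^-5
Q = -0.965·0.06038·ln(5.983×10^-5) = 0.5666 m³/s
Check: V = 2.29 m/s, Re = 8.46×10^5, f = 0.01409, h_f = 3.21 m ≈ 3.19 m ✓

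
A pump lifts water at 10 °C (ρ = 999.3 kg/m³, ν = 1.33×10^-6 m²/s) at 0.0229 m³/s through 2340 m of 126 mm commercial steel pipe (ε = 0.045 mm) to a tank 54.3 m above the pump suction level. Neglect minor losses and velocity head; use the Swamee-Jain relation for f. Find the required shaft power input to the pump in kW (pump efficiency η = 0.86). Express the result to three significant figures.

P_shaft ≈ 29.5 kW

V = 4Q/(πD²) = 1.837 m/s; Re = 1.74×10^5; ε/D = 3.57×10^-4; f = 0.01842
h_f = f(L/D)V²/2g = 58.80 m
Total head H = z + h_f = 54.3 + 58.80 = 113.1 m
P_hyd = ρgQH = 999.3·9.81·0.0229·113.1 = 25.39 kW
P_shaft = P_hyd/η = 25.39/0.86 = 29.52 kW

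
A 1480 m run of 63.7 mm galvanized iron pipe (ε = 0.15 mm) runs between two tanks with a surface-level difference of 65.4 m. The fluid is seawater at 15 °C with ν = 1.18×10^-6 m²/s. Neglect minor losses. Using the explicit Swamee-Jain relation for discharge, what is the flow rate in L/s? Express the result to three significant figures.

Swamee-Jain (Type II): Q = -0.965·√(gD⁵h_f/L)·ln[ε/(3.7D) + √(3.17ν²L/(gD³h_f))]
√(gD⁵h_f/L) = √(9.81·0.0637⁵·65.4/1480) = 6.743×10^-4
ε/(3.7D) = 6.36×10^-4; √(3.17ν²L/(gD³h_f)) = 1.98×10^-4
Q = -0.965·6.743×10^-4·ln(8.349×10^-4) = 0.004612 m³/s
Check: V = 1.45 m/s, Re = 7.81×10^4, f = 0.02663, h_f = 66.1 m ≈ 65.4 m ✓

Q ≈ 4.61 L/s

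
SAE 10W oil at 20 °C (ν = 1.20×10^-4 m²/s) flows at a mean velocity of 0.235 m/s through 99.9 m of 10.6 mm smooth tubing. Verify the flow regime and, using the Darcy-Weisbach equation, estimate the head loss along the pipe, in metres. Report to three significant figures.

h_f ≈ 81.8 m

Re = VD/ν = 0.235·0.01060/1.20×10^-4 = 20.8 → laminar (Re < 2300)
f = 64/Re = 3.083
h_f = f(L/D)V²/(2g) = 3.083·(99.9/0.01060)·0.235²/(2·9.81) = 81.79 m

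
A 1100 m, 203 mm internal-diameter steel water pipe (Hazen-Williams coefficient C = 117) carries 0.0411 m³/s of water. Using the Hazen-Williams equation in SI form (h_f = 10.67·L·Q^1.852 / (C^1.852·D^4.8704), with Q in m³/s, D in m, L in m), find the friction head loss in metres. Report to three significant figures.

h_f ≈ 11.1 m

h_f = 10.67·1100·0.0411^1.852 / (117^1.852·0.203^4.8704) = 11.09 m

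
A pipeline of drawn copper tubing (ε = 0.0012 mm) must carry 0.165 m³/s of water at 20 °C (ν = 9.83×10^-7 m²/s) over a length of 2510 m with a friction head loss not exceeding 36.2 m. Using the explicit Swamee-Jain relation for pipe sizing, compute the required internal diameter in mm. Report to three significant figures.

Swamee-Jain (Type III): D = 0.66·[ε^1.25·(LQ²/(gh_f))^4.75 + ν·Q^9.4·(L/(gh_f))^5.2]^0.04
LQ²/(gh_f) = 0.1924; L/(gh_f) = 7.068
Term 1 = ε^1.25·(…)^4.75 = 1.58×10^-11; Term 2 = ν·Q^9.4·(…)^5.2 = 1.13×10^-9
D = 0.66·(1.58×10^-11 + 1.13×10^-9)^0.04 = 0.2897 m = 290 mm
Check: V = 2.50 m/s, Re = 7.38×10^5, f = 0.01231, h_f = 34.1 m ≈ 36.2 m ✓

D ≈ 290 mm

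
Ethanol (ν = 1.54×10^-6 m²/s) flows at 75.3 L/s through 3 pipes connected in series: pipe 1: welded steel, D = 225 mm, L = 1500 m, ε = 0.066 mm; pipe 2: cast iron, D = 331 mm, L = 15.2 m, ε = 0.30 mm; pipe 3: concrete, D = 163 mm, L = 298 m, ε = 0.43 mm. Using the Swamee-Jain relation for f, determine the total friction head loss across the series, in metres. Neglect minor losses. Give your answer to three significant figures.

H ≈ 52.2 m

Pipe 1: V = 1.894 m/s, Re = 2.77×10^5, ε/D = 2.93×10^-4, f = 0.01715, h_1 = f(L/D)V²/2g = 20.90 m
Pipe 2: V = 0.8751 m/s, Re = 1.88×10^5, ε/D = 9.06×10^-4, f = 0.02090, h_2 = f(L/D)V²/2g = 0.03746 m
Pipe 3: V = 3.609 m/s, Re = 3.82×10^5, ε/D = 0.00264, f = 0.02576, h_3 = f(L/D)V²/2g = 31.26 m
Series → Q common, losses add: H = Σh = 52.19 m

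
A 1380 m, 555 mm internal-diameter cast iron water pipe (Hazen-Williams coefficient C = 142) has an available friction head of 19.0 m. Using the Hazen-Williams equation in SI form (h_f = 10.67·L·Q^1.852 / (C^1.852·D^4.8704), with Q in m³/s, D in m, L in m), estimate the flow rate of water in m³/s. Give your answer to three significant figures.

Q ≈ 0.831 m³/s

Rearranging: Q = [h_f·C^1.852·D^4.8704 / (10.67·L)]^(1/1.852)
Q = [19.0·142^1.852·0.555^4.8704 / (10.67·1380)]^0.540 = 0.8313 m³/s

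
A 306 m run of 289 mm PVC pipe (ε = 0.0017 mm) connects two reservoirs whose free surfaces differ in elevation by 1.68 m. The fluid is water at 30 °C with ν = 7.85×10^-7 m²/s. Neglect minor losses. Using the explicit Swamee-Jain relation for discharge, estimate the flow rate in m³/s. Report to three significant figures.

Q ≈ 0.102 m³/s

Swamee-Jain (Type II): Q = -0.965·√(gD⁵h_f/L)·ln[ε/(3.7D) + √(3.17ν²L/(gD³h_f))]
√(gD⁵h_f/L) = √(9.81·0.289⁵·1.68/306) = 0.01042
ε/(3.7D) = 1.59×10^-6; √(3.17ν²L/(gD³h_f)) = 3.88×10^-5
Q = -0.965·0.01042·ln(4.035×10^-5) = 0.1017 m³/s
Check: V = 1.55 m/s, Re = 5.71×10^5, f = 0.01289, h_f = 1.67 m ≈ 1.68 m ✓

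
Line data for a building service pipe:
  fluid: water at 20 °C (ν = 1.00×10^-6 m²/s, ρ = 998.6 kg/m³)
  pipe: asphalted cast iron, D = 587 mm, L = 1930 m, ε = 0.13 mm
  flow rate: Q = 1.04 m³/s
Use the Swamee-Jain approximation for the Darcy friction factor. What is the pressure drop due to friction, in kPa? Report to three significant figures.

Δp ≈ 352 kPa

V = 4Q/(πD²) = 4·1.04/(π·0.587²) = 3.843 m/s
Re = VD/ν = 3.843·0.587/1.00×10^-6 = 2.26×10^6 → turbulent
ε/D = 0.13/587 = 2.21×10^-4
Swamee-Jain: f = 0.01452
h_f = f(L/D)V²/(2g) = 0.01452·(1930/0.587)·3.843²/(2·9.81) = 35.93 m
Δp = ρg·h_f = 998.6·9.81·35.93 = 352.0 kPa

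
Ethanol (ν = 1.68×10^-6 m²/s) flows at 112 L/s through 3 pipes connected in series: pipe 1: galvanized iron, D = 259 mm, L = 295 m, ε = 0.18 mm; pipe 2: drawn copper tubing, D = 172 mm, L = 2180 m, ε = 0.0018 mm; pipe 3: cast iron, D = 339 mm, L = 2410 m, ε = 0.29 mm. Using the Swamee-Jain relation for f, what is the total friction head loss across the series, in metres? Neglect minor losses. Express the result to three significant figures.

Pipe 1: V = 2.126 m/s, Re = 3.28×10^5, ε/D = 6.95×10^-4, f = 0.01927, h_1 = f(L/D)V²/2g = 5.056 m
Pipe 2: V = 4.820 m/s, Re = 4.94×10^5, ε/D = 1.05×10^-5, f = 0.01329, h_2 = f(L/D)V²/2g = 199.5 m
Pipe 3: V = 1.241 m/s, Re = 2.50×10^5, ε/D = 8.55×10^-4, f = 0.02032, h_3 = f(L/D)V²/2g = 11.34 m
Series → Q common, losses add: H = Σh = 215.8 m

H ≈ 216 m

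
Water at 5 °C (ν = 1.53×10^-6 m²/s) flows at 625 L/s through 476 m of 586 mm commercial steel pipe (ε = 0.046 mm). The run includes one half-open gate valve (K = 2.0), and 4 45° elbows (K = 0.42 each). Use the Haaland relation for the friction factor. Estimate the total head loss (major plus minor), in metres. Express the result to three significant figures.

H_L ≈ 3.93 m

V = 4Q/(πD²) = 2.317 m/s; V²/2g = 0.2737 m
Re = 8.88×10^5, ε/D = 7.85×10^-5 → f = 0.01314 (Haaland)
Major: h_f = f(L/D)·V²/2g = 0.01314·812.3·0.2737 = 2.923 m
Minor: ΣK = 3.68; h_m = ΣK·V²/2g = 1.007 m
Total H_L = 2.923 + 1.007 = 3.930 m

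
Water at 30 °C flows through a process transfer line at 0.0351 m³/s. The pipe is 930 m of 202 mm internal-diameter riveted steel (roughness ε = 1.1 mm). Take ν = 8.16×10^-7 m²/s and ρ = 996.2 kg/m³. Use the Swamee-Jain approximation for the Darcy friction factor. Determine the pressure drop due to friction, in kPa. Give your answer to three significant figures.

V = 4Q/(πD²) = 4·0.0351/(π·0.202²) = 1.095 m/s
Re = VD/ν = 1.095·0.202/8.16×10^-7 = 2.71×10^5 → turbulent
ε/D = 1.1/202 = 0.00545
Swamee-Jain: f = 0.03164
h_f = f(L/D)V²/(2g) = 0.03164·(930/0.202)·1.095²/(2·9.81) = 8.907 m
Δp = ρg·h_f = 996.2·9.81·8.907 = 87.04 kPa

Δp ≈ 87.0 kPa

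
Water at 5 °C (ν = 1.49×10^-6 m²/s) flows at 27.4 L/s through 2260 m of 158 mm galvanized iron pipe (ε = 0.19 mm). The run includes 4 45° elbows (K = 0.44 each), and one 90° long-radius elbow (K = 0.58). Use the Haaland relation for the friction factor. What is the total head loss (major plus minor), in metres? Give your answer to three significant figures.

V = 4Q/(πD²) = 1.397 m/s; V²/2g = 0.09954 m
Re = 1.48×10^5, ε/D = 0.00120 → f = 0.02204 (Haaland)
Major: h_f = f(L/D)·V²/2g = 0.02204·14304·0.09954 = 31.37 m
Minor: ΣK = 2.34; h_m = ΣK·V²/2g = 0.2329 m
Total H_L = 31.37 + 0.2329 = 31.61 m

H_L ≈ 31.6 m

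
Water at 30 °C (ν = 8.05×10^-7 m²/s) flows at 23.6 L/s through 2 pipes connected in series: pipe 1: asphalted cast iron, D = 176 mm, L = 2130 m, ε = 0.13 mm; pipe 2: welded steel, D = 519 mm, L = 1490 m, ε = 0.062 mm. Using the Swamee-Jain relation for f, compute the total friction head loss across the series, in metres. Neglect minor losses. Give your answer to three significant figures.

Pipe 1: V = 0.9701 m/s, Re = 2.12×10^5, ε/D = 7.39×10^-4, f = 0.02001, h_1 = f(L/D)V²/2g = 11.61 m
Pipe 2: V = 0.1116 m/s, Re = 7.19×10^4, ε/D = 1.19×10^-4, f = 0.01974, h_2 = f(L/D)V²/2g = 0.03595 m
Series → Q common, losses add: H = Σh = 11.65 m

H ≈ 11.6 m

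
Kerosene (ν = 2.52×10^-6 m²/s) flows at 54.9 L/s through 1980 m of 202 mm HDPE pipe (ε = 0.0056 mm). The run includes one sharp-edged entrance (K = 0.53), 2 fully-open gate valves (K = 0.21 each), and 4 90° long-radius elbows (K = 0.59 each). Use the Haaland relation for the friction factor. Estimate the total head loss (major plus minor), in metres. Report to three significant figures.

V = 4Q/(πD²) = 1.713 m/s; V²/2g = 0.1496 m
Re = 1.37×10^5, ε/D = 2.77×10^-5 → f = 0.01684 (Haaland)
Major: h_f = f(L/D)·V²/2g = 0.01684·9802·0.1496 = 24.68 m
Minor: ΣK = 3.31; h_m = ΣK·V²/2g = 0.4951 m
Total H_L = 24.68 + 0.4951 = 25.18 m

H_L ≈ 25.2 m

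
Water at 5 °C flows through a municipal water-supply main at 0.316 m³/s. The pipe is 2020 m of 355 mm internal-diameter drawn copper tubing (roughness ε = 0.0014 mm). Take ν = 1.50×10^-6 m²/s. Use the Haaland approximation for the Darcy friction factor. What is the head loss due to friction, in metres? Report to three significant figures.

h_f ≈ 36.1 m

V = 4Q/(πD²) = 4·0.316/(π·0.355²) = 3.193 m/s
Re = VD/ν = 3.193·0.355/1.50×10^-6 = 7.56×10^5 → turbulent
ε/D = 0.0014/355 = 3.94×10^-6
Haaland: f = 0.01221
h_f = f(L/D)V²/(2g) = 0.01221·(2020/0.355)·3.193²/(2·9.81) = 36.08 m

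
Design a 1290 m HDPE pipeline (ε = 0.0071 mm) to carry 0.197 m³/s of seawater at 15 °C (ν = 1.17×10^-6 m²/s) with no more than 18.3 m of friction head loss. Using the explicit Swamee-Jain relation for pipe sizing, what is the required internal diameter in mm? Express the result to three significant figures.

Swamee-Jain (Type III): D = 0.66·[ε^1.25·(LQ²/(gh_f))^4.75 + ν·Q^9.4·(L/(gh_f))^5.2]^0.04
LQ²/(gh_f) = 0.2789; L/(gh_f) = 7.186
Term 1 = ε^1.25·(…)^4.75 = 8.51×10^-10; Term 2 = ν·Q^9.4·(…)^5.2 = 7.76×10^-9
D = 0.66·(8.51×10^-10 + 7.76×10^-9)^0.04 = 0.3140 m = 314 mm
Check: V = 2.54 m/s, Re = 6.83×10^5, f = 0.01282, h_f = 17.4 m ≈ 18.3 m ✓

D ≈ 314 mm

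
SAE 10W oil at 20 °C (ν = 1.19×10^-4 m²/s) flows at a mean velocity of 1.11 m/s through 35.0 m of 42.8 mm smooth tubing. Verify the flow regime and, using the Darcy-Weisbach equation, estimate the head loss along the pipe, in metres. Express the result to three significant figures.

Re = VD/ν = 1.11·0.04280/1.19×10^-4 = 399 → laminar (Re < 2300)
f = 64/Re = 0.1603
h_f = f(L/D)V²/(2g) = 0.1603·(35.0/0.04280)·1.11²/(2·9.81) = 8.232 m

h_f ≈ 8.23 m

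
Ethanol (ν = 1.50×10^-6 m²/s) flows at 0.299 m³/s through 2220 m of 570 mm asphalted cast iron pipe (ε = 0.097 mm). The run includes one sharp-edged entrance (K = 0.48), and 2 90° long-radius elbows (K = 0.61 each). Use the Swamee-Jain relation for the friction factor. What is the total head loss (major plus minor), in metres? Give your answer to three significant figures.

H_L ≈ 4.31 m

V = 4Q/(πD²) = 1.172 m/s; V²/2g = 0.06998 m
Re = 4.45×10^5, ε/D = 1.70×10^-4 → f = 0.01539 (Swamee-Jain)
Major: h_f = f(L/D)·V²/2g = 0.01539·3895·0.06998 = 4.195 m
Minor: ΣK = 1.70; h_m = ΣK·V²/2g = 0.1190 m
Total H_L = 4.195 + 0.1190 = 4.314 m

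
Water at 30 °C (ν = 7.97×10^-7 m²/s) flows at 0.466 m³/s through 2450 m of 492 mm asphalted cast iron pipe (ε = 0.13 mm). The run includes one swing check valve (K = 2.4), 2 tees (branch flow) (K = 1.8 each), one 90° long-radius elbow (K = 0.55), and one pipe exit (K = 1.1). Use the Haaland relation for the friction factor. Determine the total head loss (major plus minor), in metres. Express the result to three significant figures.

H_L ≈ 25.3 m

V = 4Q/(πD²) = 2.451 m/s; V²/2g = 0.3062 m
Re = 1.51×10^6, ε/D = 2.64×10^-4 → f = 0.01504 (Haaland)
Major: h_f = f(L/D)·V²/2g = 0.01504·4980·0.3062 = 22.94 m
Minor: ΣK = 7.65; h_m = ΣK·V²/2g = 2.343 m
Total H_L = 22.94 + 2.343 = 25.28 m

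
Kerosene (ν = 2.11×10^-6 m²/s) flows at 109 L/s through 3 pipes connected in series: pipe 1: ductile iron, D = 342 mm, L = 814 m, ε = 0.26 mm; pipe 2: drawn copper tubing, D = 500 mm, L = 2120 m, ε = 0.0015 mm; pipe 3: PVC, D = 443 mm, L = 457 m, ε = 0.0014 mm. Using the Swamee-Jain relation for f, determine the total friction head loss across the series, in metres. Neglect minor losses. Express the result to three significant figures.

Pipe 1: V = 1.187 m/s, Re = 1.92×10^5, ε/D = 7.60×10^-4, f = 0.02025, h_1 = f(L/D)V²/2g = 3.458 m
Pipe 2: V = 0.5551 m/s, Re = 1.32×10^5, ε/D = 3.00×10^-6, f = 0.01690, h_2 = f(L/D)V²/2g = 1.126 m
Pipe 3: V = 0.7072 m/s, Re = 1.48×10^5, ε/D = 3.16×10^-6, f = 0.01650, h_3 = f(L/D)V²/2g = 0.4338 m
Series → Q common, losses add: H = Σh = 5.017 m

H ≈ 5.02 m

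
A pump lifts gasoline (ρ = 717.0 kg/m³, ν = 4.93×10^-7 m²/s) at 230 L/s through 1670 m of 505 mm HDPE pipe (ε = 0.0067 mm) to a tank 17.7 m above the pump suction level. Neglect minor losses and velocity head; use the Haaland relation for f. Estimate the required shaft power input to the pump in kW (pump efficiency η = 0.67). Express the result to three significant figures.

V = 4Q/(πD²) = 1.148 m/s; Re = 1.18×10^6; ε/D = 1.33×10^-5; f = 0.01155
h_f = f(L/D)V²/2g = 2.567 m
Total head H = z + h_f = 17.7 + 2.567 = 20.27 m
P_hyd = ρgQH = 717.0·9.81·0.230·20.27 = 32.79 kW
P_shaft = P_hyd/η = 32.79/0.67 = 48.94 kW

P_shaft ≈ 48.9 kW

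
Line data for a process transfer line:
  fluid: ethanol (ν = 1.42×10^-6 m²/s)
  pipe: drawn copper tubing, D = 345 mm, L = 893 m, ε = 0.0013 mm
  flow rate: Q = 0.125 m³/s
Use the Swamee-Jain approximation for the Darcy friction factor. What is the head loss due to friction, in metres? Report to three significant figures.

h_f ≈ 3.35 m

V = 4Q/(πD²) = 4·0.125/(π·0.345²) = 1.337 m/s
Re = VD/ν = 1.337·0.345/1.42×10^-6 = 3.25×10^5 → turbulent
ε/D = 0.0013/345 = 3.77×10^-6
Swamee-Jain: f = 0.01421
h_f = f(L/D)V²/(2g) = 0.01421·(893/0.345)·1.337²/(2·9.81) = 3.352 m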